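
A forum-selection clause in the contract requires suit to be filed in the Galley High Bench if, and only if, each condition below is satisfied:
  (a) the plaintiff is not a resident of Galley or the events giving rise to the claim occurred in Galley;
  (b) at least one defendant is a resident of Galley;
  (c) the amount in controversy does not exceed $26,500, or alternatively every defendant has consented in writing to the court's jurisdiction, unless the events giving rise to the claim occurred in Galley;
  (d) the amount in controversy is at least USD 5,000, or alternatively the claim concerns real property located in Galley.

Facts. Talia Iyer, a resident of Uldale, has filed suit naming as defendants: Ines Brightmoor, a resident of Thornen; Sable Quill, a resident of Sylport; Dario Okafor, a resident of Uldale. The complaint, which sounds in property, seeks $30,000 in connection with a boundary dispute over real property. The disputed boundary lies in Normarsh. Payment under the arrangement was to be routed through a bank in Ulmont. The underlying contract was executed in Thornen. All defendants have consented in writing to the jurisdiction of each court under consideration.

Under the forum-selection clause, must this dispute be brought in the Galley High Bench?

The Galley High Bench:
  (a) The plaintiff resides in Uldale, which is not Galley, so this disjunct is met. Satisfied.
  (b) No defendant resides in Galley (they reside in Thornen, Sylport, Uldale). Condition not met.
  (c) Every defendant has filed written consent, which satisfies one of the alternatives. Satisfied.
  (d) The amount in controversy is $30,000, which meets the 5,000 dollars floor, so this disjunct is met. Met.
  → The clause does not apply.

No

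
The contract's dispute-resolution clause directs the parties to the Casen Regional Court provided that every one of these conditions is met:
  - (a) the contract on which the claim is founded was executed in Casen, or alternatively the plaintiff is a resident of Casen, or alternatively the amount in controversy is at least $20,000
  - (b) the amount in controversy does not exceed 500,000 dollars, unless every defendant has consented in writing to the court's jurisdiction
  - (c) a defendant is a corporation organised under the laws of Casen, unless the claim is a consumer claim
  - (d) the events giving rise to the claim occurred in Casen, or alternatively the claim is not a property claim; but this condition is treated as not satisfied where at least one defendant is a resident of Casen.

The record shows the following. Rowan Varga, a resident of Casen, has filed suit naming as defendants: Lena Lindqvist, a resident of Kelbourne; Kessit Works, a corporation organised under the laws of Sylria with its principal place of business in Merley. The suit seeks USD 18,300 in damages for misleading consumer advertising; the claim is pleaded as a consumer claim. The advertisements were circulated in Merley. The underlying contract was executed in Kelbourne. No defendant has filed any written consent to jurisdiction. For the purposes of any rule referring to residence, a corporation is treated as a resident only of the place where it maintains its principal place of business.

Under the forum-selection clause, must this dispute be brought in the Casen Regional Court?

Yes

The Casen Regional Court:
  (a) The plaintiff resides in Casen, which satisfies one of the alternatives. Satisfied.
  (b) The amount in controversy is USD 18,300, within the 500,000 dollars ceiling. Met.
  (c) The corporate defendant(s) are organised in Sylria, not Casen. The proviso rescues it, though: the claim is a consumer claim. Met.
  (d) The claim is a consumer claim, not a property claim, which satisfies one of the alternatives. And the carve-out is inapplicable — no defendant resides in Casen (they reside in Kelbourne, Merley). Condition met.
  → Forum clause is triggered.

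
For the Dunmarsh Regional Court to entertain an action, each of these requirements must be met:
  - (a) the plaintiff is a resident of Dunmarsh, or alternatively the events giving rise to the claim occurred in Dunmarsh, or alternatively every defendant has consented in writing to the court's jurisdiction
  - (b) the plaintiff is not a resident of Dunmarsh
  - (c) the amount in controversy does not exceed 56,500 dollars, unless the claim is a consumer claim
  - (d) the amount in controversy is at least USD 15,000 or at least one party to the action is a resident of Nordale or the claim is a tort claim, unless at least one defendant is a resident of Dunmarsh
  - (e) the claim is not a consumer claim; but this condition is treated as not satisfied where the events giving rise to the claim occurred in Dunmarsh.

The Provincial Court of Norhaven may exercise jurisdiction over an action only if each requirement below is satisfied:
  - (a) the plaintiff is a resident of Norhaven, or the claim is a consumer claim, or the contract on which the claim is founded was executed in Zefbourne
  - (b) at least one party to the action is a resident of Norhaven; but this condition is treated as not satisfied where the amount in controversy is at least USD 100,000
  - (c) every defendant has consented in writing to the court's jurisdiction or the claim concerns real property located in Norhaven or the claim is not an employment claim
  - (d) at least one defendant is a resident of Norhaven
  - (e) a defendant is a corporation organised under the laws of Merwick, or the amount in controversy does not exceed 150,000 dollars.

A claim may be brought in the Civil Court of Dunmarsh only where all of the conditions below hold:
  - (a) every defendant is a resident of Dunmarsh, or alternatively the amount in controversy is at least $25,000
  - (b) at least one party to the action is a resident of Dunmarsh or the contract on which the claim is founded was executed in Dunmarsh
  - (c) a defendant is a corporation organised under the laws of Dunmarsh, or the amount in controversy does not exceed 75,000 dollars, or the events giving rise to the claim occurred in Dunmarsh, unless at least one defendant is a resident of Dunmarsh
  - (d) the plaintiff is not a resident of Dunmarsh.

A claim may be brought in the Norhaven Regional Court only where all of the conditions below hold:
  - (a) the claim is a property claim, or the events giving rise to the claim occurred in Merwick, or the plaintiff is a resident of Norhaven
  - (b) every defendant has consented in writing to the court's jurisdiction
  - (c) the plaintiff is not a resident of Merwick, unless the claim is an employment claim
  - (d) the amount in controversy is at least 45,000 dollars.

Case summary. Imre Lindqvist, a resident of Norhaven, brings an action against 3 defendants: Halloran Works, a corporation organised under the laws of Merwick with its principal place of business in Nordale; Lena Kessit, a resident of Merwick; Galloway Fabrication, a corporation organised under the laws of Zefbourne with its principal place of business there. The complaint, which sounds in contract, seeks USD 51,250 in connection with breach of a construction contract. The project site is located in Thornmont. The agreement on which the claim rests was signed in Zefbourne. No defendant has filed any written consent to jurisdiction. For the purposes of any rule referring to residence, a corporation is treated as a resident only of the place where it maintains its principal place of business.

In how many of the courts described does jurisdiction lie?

0

The Dunmarsh Regional Court:
  (a) The plaintiff resides in Norhaven, not Dunmarsh; the operative events occurred in Thornmont, not Dunmarsh; no such written consent has been filed — every alternative fails. Not satisfied.
  (b) The plaintiff resides in Norhaven, which is not Dunmarsh. Met.
  (c) The amount in controversy is USD 51,250, within the 56,500 dollars ceiling. Satisfied.
  (d) The amount in controversy is $51,250, which meets the 15,000 dollars floor, which satisfies one of the alternatives. Condition met.
  (e) The claim is a contract claim, not a consumer claim. The exception is not triggered, since the operative events occurred in Thornmont, not Dunmarsh. Satisfied.
  → At least one condition fails; no jurisdiction.
The Provincial Court of Norhaven:
  (a) The plaintiff resides in Norhaven — that alternative is enough. Met.
  (b) Imre Lindqvist resides in Norhaven. The exception is not triggered, since the amount in controversy is USD 51,250, below the USD 100,000 floor. Condition met.
  (c) The claim is a contract claim, not an employment claim, so this disjunct is met. Met.
  (d) No defendant resides in Norhaven (they reside in Nordale, Merwick, Zefbourne). Fails.
  (e) Halloran Works is organised under the laws of Merwick, which satisfies one of the alternatives. Condition met.
  → Not every requirement is met — no jurisdiction.
The Civil Court of Dunmarsh:
  (a) The amount in controversy is $51,250, which meets the $25,000 floor, so this disjunct is met. Met.
  (b) No party resides in Dunmarsh; the contract was executed in Zefbourne, not Dunmarsh — no alternative holds. Not satisfied.
  (c) The amount in controversy is USD 51,250, within the 75,000 dollars ceiling, which satisfies one of the alternatives. Satisfied.
  (d) The plaintiff resides in Norhaven, which is not Dunmarsh. Met.
  → At least one condition fails; no jurisdiction.
The Norhaven Regional Court:
  (a) The plaintiff resides in Norhaven, so this disjunct is met. Met.
  (b) No such written consent has been filed. Condition not met.
  (c) The plaintiff resides in Norhaven, which is not Merwick. Satisfied.
  (d) The amount in controversy is $51,250, which meets the $45,000 floor. Met.
  → No jurisdiction.
No court satisfies all of its conditions.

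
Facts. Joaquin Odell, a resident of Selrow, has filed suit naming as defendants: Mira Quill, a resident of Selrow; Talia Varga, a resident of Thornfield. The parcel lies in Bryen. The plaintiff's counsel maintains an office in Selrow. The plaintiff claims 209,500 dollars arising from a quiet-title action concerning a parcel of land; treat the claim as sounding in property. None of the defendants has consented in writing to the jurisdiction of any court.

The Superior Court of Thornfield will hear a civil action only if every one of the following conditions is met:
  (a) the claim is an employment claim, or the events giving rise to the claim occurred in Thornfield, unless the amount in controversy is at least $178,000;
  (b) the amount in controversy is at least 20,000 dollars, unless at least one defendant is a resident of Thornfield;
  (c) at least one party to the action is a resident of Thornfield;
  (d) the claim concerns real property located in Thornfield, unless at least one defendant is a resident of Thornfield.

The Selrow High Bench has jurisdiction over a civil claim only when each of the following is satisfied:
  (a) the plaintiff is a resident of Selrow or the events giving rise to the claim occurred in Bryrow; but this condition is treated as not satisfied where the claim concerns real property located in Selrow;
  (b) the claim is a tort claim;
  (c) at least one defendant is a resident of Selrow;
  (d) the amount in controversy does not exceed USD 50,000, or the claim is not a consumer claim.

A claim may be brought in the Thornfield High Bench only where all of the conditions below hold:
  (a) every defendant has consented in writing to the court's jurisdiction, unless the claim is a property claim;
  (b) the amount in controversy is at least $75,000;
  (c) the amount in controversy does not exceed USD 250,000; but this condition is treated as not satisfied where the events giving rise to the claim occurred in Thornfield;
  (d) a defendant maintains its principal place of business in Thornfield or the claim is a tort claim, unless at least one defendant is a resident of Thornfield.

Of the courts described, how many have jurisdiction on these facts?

The Superior Court of Thornfield:
  (a) The claim is a property claim, not an employment claim; the operative events occurred in Bryen, not Thornfield — none of the alternatives is met. The proviso rescues it, though: the amount in controversy is USD 209,500, which meets the USD 178,000 floor. Met.
  (b) The amount in controversy is USD 209,500, which meets the $20,000 floor. Satisfied.
  (c) Talia Varga resides in Thornfield. Satisfied.
  (d) The property lies in Bryen, not Thornfield. However, Talia Varga resides in Thornfield, so the 'unless' proviso supplies this condition. Met.
  → All conditions met; jurisdiction exists.
The Selrow High Bench:
  (a) The plaintiff resides in Selrow, so this disjunct is met. And the carve-out is inapplicable — the property lies in Bryen, not Selrow. Satisfied.
  (b) The claim is a property claim, not a tort claim. Not satisfied.
  (c) Mira Quill resides in Selrow. Met.
  (d) The claim is a property claim, not a consumer claim — that alternative is enough. Met.
  → At least one condition fails; no jurisdiction.
The Thornfield High Bench:
  (a) No such written consent has been filed. But the claim is a property claim, and the 'unless' clause therefore excuses the requirement. Satisfied.
  (b) The amount in controversy is $209,500, which meets the 75,000 dollars floor. Satisfied.
  (c) The amount in controversy is USD 209,500, within the $250,000 ceiling. And the carve-out is inapplicable — the operative events occurred in Bryen, not Thornfield. Met.
  (d) No defendant is a corporation; the claim is a property claim, not a tort claim — no alternative holds. But Talia Varga resides in Thornfield, and the 'unless' clause therefore excuses the requirement. Met.
  → Every requirement is satisfied — jurisdiction.
Courts with jurisdiction: the Superior Court of Thornfield, the Thornfield High Bench — 2 in total.

2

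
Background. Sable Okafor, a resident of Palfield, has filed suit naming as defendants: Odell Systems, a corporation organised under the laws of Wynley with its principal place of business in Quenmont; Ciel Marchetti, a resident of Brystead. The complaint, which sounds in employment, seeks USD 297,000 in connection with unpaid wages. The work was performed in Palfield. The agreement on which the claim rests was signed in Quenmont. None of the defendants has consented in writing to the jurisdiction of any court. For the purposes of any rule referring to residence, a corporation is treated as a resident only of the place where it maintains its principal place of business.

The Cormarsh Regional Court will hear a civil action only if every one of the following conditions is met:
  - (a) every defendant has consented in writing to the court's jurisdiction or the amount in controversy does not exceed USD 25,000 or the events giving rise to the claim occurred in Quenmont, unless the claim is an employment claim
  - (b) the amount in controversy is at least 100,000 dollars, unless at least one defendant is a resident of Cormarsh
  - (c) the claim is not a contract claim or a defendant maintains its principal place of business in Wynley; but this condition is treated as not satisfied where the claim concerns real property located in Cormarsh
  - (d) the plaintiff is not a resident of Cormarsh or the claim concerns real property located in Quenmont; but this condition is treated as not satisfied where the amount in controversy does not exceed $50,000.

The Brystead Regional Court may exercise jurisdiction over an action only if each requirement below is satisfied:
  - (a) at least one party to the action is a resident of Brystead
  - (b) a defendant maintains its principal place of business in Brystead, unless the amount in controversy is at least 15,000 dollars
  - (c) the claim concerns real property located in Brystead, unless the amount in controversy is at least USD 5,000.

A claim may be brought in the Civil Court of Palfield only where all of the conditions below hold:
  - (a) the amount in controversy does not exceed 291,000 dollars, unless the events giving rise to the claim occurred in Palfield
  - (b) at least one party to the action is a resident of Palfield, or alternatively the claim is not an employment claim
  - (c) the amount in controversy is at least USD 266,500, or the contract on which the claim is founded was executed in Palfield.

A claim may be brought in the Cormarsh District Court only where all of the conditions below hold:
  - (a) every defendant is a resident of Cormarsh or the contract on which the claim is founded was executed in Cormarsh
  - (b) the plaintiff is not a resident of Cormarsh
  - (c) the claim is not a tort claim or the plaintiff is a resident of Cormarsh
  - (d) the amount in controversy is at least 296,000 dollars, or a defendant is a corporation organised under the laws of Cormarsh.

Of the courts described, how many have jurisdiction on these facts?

The Cormarsh Regional Court:
  (a) No such written consent has been filed; the amount in controversy is $297,000, above the $25,000 ceiling; the operative events occurred in Palfield, not Quenmont — none of the alternatives is met. The proviso rescues it, though: the claim is an employment claim. Satisfied.
  (b) The amount in controversy is 297,000 dollars, which meets the USD 100,000 floor. Satisfied.
  (c) The claim is an employment claim, not a contract claim, which satisfies one of the alternatives. The exception is not triggered, since the claim does not concern real property. Condition met.
  (d) The plaintiff resides in Palfield, which is not Cormarsh — that alternative is enough. The carve-out does not apply: the amount in controversy is 297,000 dollars, above the USD 50,000 ceiling. Met.
  → Every requirement is satisfied — jurisdiction.
The Brystead Regional Court:
  (a) Ciel Marchetti resides in Brystead. Met.
  (b) The corporate defendant(s) have their principal place of business in Quenmont, not Brystead. However, the amount in controversy is 297,000 dollars, which meets the 15,000 dollars floor, so the 'unless' proviso supplies this condition. Condition met.
  (c) The claim does not concern real property. However, the amount in controversy is USD 297,000, which meets the 5,000 dollars floor, so the 'unless' proviso supplies this condition. Met.
  → Jurisdiction lies.
The Civil Court of Palfield:
  (a) The amount in controversy is $297,000, above the $291,000 ceiling. But the operative events occurred in Palfield, and the 'unless' clause therefore excuses the requirement. Satisfied.
  (b) Sable Okafor resides in Palfield, so this disjunct is met. Met.
  (c) The amount in controversy is 297,000 dollars, which meets the $266,500 floor — that alternative is enough. Satisfied.
  → Every requirement is satisfied — jurisdiction.
The Cormarsh District Court:
  (a) The defendants reside as follows — Odell Systems in Quenmont, Ciel Marchetti in Brystead — not all in Cormarsh; the contract was executed in Quenmont, not Cormarsh — none of the alternatives is met. Not satisfied.
  (b) The plaintiff resides in Palfield, which is not Cormarsh. Condition met.
  (c) The claim is an employment claim, not a tort claim — that alternative is enough. Condition met.
  (d) The amount in controversy is 297,000 dollars, which meets the USD 296,000 floor — that alternative is enough. Satisfied.
  → At least one condition fails; no jurisdiction.
Courts with jurisdiction: the Cormarsh Regional Court, the Brystead Regional Court, the Civil Court of Palfield — 3 in total.

3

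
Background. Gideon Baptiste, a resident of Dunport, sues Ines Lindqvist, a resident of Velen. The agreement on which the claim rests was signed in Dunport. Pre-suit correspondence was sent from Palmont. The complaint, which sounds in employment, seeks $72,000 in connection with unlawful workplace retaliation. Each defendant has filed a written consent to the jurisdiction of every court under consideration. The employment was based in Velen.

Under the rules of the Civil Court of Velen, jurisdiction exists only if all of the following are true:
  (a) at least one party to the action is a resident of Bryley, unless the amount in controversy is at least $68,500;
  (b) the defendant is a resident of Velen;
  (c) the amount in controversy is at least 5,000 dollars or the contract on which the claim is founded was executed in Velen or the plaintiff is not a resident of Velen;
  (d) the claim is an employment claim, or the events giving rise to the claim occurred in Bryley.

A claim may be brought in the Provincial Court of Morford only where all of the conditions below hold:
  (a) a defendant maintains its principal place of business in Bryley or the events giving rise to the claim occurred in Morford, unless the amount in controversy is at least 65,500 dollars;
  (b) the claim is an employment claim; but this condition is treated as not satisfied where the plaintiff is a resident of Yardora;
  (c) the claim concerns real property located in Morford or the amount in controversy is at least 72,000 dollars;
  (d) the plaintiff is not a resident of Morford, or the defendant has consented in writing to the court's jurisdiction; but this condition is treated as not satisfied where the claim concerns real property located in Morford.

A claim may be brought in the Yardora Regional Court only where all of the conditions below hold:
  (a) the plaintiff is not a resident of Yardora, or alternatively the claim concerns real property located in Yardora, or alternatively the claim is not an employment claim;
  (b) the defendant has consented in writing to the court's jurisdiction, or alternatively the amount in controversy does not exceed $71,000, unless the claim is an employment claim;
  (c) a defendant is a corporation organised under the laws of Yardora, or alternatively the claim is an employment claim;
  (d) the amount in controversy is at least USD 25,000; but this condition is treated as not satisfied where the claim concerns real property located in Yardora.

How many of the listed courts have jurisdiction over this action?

3

The Civil Court of Velen:
  (a) No party resides in Bryley. But the amount in controversy is $72,000, which meets the $68,500 floor, and the 'unless' clause therefore excuses the requirement. Condition met.
  (b) The defendant resides in Velen. Condition met.
  (c) The amount in controversy is $72,000, which meets the 5,000 dollars floor, which satisfies one of the alternatives. Met.
  (d) The claim is an employment claim, which satisfies one of the alternatives. Met.
  → The court has jurisdiction.
The Provincial Court of Morford:
  (a) No defendant is a corporation; the operative events occurred in Velen, not Morford — none of the alternatives is met. However, the amount in controversy is USD 72,000, which meets the 65,500 dollars floor, so the 'unless' proviso supplies this condition. Met.
  (b) The claim is an employment claim. The exception is not triggered, since the plaintiff resides in Dunport, not Yardora. Met.
  (c) The amount in controversy is $72,000, which meets the $72,000 floor, which satisfies one of the alternatives. Met.
  (d) The plaintiff resides in Dunport, which is not Morford, which satisfies one of the alternatives. The exception is not triggered, since the claim does not concern real property. Condition met.
  → Jurisdiction lies.
The Yardora Regional Court:
  (a) The plaintiff resides in Dunport, which is not Yardora, so this disjunct is met. Satisfied.
  (b) Every defendant has filed written consent, which satisfies one of the alternatives. Condition met.
  (c) The claim is an employment claim, which satisfies one of the alternatives. Satisfied.
  (d) The amount in controversy is 72,000 dollars, which meets the 25,000 dollars floor. And the carve-out is inapplicable — the claim does not concern real property. Satisfied.
  → Every requirement is satisfied — jurisdiction.
Courts with jurisdiction: the Civil Court of Velen, the Provincial Court of Morford, the Yardora Regional Court — 3 in total.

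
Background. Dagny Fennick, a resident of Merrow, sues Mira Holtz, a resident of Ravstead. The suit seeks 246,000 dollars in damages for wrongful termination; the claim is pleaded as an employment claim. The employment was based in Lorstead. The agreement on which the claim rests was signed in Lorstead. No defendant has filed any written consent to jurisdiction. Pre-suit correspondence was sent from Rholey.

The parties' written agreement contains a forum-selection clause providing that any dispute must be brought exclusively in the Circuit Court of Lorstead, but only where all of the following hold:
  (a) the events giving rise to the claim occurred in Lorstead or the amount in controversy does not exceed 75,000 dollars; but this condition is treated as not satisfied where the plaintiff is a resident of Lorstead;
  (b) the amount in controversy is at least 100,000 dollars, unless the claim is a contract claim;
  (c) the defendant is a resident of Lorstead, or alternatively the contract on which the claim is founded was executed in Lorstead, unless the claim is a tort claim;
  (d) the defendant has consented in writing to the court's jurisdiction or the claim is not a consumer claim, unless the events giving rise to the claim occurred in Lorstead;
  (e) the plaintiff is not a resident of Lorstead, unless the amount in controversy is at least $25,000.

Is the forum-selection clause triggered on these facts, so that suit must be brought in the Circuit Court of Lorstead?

Yes

The Circuit Court of Lorstead:
  (a) The operative events occurred in Lorstead, so this disjunct is met. The carve-out does not apply: the plaintiff resides in Merrow, not Lorstead. Satisfied.
  (b) The amount in controversy is $246,000, which meets the 100,000 dollars floor. Condition met.
  (c) The contract was executed in Lorstead, so this disjunct is met. Met.
  (d) The claim is an employment claim, not a consumer claim — that alternative is enough. Met.
  (e) The plaintiff resides in Merrow, which is not Lorstead. Met.
  → The clause applies.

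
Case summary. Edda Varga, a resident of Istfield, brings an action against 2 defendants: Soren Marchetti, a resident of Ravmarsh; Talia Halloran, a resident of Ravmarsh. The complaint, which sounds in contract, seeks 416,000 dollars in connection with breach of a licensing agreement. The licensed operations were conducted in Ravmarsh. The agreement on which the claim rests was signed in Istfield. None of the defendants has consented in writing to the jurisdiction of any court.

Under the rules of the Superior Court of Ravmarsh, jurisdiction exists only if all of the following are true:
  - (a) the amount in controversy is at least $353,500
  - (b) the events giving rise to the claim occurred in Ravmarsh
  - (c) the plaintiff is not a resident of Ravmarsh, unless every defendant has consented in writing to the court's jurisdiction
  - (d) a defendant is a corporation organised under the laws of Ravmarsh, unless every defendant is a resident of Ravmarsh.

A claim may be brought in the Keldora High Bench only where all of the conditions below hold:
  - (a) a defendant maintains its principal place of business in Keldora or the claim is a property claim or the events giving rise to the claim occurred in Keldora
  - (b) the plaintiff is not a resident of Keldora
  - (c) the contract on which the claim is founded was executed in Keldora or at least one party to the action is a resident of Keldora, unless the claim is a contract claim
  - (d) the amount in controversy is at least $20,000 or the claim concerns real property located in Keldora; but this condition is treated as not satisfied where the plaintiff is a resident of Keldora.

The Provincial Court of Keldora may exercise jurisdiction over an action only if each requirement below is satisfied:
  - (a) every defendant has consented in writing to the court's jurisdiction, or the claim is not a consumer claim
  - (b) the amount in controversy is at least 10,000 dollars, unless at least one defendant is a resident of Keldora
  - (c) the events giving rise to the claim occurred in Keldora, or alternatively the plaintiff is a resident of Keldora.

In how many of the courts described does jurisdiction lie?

1

The Superior Court of Ravmarsh:
  (a) The amount in controversy is 416,000 dollars, which meets the USD 353,500 floor. Satisfied.
  (b) The operative events occurred in Ravmarsh. Satisfied.
  (c) The plaintiff resides in Istfield, which is not Ravmarsh. Met.
  (d) No defendant is a corporation. The proviso rescues it, though: the defendants reside as follows — Soren Marchetti in Ravmarsh, Talia Halloran in Ravmarsh — all in Ravmarsh. Satisfied.
  → Jurisdiction lies.
The Keldora High Bench:
  (a) No defendant is a corporation; the claim is a contract claim, not a property claim; the operative events occurred in Ravmarsh, not Keldora — none of the alternatives is met. Not met.
  (b) The plaintiff resides in Istfield, which is not Keldora. Condition met.
  (c) The contract was executed in Istfield, not Keldora; no party resides in Keldora — no alternative holds. But the claim is a contract claim, and the 'unless' clause therefore excuses the requirement. Satisfied.
  (d) The amount in controversy is 416,000 dollars, which meets the 20,000 dollars floor — that alternative is enough. And the carve-out is inapplicable — the plaintiff resides in Istfield, not Keldora. Met.
  → At least one condition fails; no jurisdiction.
The Provincial Court of Keldora:
  (a) The claim is a contract claim, not a consumer claim, so this disjunct is met. Satisfied.
  (b) The amount in controversy is 416,000 dollars, which meets the $10,000 floor. Met.
  (c) The operative events occurred in Ravmarsh, not Keldora; the plaintiff resides in Istfield, not Keldora — no alternative holds. Fails.
  → At least one condition fails; no jurisdiction.
Courts with jurisdiction: the Superior Court of Ravmarsh — 1 in total.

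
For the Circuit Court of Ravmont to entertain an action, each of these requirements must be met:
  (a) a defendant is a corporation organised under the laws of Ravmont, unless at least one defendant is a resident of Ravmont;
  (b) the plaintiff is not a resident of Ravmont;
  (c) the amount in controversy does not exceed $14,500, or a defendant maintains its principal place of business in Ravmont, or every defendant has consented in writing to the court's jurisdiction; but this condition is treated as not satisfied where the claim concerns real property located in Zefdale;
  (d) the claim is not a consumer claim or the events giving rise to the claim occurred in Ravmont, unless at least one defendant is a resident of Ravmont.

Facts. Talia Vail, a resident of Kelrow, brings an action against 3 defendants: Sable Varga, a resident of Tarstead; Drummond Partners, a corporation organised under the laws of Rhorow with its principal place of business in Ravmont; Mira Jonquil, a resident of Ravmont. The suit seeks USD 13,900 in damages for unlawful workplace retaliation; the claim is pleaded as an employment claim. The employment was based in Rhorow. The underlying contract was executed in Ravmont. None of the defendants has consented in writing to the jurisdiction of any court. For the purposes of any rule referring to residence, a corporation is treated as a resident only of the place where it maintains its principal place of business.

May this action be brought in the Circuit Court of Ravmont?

The Circuit Court of Ravmont:
  (a) The corporate defendant(s) are organised in Rhorow, not Ravmont. However, Drummond Partners resides in Ravmont, so the 'unless' proviso supplies this condition. Satisfied.
  (b) The plaintiff resides in Kelrow, which is not Ravmont. Condition met.
  (c) The amount in controversy is 13,900 dollars, within the 14,500 dollars ceiling, so this disjunct is met. The carve-out does not apply: the claim does not concern real property. Met.
  (d) The claim is an employment claim, not a consumer claim — that alternative is enough. Condition met.
  → Jurisdiction lies.

Yes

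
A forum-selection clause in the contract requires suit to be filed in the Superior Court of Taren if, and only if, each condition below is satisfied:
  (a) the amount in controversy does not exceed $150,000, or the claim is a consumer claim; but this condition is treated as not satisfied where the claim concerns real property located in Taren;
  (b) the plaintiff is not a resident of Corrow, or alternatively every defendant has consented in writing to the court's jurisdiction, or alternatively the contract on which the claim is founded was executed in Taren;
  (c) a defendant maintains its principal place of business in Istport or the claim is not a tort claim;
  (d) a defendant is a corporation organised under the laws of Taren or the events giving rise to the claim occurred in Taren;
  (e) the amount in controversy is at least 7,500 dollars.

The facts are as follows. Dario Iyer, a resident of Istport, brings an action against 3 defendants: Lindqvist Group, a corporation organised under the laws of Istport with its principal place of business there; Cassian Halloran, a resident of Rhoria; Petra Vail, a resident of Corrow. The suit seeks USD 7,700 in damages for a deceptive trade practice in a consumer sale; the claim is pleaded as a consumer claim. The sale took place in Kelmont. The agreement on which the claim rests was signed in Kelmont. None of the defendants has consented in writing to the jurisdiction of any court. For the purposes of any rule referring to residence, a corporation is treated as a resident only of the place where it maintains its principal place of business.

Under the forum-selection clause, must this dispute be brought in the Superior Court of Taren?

The Superior Court of Taren:
  (a) The amount in controversy is 7,700 dollars, within the USD 150,000 ceiling, so one alternative holds. The carve-out does not apply: the claim does not concern real property. Condition met.
  (b) The plaintiff resides in Istport, which is not Corrow, which satisfies one of the alternatives. Satisfied.
  (c) Lindqvist Group has its principal place of business in Istport, which satisfies one of the alternatives. Met.
  (d) The corporate defendant(s) are organised in Istport, not Taren; the operative events occurred in Kelmont, not Taren — no alternative holds. Condition not met.
  (e) The amount in controversy is 7,700 dollars, which meets the USD 7,500 floor. Met.
  → The clause does not apply.

No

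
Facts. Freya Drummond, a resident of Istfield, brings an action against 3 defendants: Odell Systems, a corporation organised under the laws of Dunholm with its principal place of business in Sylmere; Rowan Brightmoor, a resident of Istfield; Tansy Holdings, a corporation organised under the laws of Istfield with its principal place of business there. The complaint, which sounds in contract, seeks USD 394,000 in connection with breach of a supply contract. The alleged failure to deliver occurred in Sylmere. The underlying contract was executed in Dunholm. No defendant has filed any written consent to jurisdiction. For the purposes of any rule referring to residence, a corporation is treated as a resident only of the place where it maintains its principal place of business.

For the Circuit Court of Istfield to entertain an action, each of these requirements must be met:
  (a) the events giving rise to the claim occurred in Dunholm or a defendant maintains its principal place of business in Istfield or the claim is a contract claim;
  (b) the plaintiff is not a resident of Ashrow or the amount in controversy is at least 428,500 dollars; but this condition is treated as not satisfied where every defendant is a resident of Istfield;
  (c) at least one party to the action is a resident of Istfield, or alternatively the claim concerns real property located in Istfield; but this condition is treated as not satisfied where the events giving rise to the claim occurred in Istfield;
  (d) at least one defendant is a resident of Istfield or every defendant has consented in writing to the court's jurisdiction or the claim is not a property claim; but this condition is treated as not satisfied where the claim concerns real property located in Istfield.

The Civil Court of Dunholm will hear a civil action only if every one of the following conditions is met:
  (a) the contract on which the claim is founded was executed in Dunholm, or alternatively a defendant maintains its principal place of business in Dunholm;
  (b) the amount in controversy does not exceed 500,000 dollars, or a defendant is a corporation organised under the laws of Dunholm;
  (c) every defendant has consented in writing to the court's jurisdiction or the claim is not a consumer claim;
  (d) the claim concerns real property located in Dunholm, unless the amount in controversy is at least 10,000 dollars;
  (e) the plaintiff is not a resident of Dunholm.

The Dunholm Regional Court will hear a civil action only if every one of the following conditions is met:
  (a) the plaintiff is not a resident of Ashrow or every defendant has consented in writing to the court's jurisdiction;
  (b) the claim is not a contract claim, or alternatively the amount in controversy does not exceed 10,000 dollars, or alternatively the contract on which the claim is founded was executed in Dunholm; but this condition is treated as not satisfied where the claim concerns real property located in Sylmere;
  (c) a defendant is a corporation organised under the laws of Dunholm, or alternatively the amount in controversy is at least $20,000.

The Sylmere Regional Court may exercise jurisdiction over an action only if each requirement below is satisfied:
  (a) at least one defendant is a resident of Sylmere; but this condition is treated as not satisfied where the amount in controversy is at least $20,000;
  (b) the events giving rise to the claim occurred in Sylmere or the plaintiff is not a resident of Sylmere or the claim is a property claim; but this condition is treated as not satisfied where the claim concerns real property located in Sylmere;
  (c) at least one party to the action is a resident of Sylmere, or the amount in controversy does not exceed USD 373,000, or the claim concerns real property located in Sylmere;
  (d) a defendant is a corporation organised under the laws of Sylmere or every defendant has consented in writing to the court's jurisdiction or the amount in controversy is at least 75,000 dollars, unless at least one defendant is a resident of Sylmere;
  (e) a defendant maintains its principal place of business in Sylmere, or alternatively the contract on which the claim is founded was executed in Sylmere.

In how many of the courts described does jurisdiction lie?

3

The Circuit Court of Istfield:
  (a) Tansy Holdings has its principal place of business in Istfield, so one alternative holds. Met.
  (b) The plaintiff resides in Istfield, which is not Ashrow — that alternative is enough. The carve-out does not apply: the defendants reside as follows — Odell Systems in Sylmere, Rowan Brightmoor in Istfield, Tansy Holdings in Istfield — not all in Istfield. Condition met.
  (c) Freya Drummond resides in Istfield, which satisfies one of the alternatives. The carve-out does not apply: the operative events occurred in Sylmere, not Istfield. Satisfied.
  (d) Rowan Brightmoor resides in Istfield, so this disjunct is met. The exception is not triggered, since the claim does not concern real property. Met.
  → Every requirement is satisfied — jurisdiction.
The Civil Court of Dunholm:
  (a) The contract was executed in Dunholm, which satisfies one of the alternatives. Condition met.
  (b) The amount in controversy is 394,000 dollars, within the 500,000 dollars ceiling, so this disjunct is met. Satisfied.
  (c) The claim is a contract claim, not a consumer claim, so this disjunct is met. Satisfied.
  (d) The claim does not concern real property. However, the amount in controversy is $394,000, which meets the $10,000 floor, so the 'unless' proviso supplies this condition. Met.
  (e) The plaintiff resides in Istfield, which is not Dunholm. Condition met.
  → Every requirement is satisfied — jurisdiction.
The Dunholm Regional Court:
  (a) The plaintiff resides in Istfield, which is not Ashrow, so this disjunct is met. Satisfied.
  (b) The contract was executed in Dunholm — that alternative is enough. And the carve-out is inapplicable — the claim does not concern real property. Condition met.
  (c) Odell Systems is organised under the laws of Dunholm, which satisfies one of the alternatives. Condition met.
  → The court has jurisdiction.
The Sylmere Regional Court:
  (a) Odell Systems resides in Sylmere. But the carve-out bites: the amount in controversy is 394,000 dollars, which meets the $20,000 floor. Fails.
  (b) The operative events occurred in Sylmere, which satisfies one of the alternatives. The exception is not triggered, since the claim does not concern real property. Condition met.
  (c) Odell Systems resides in Sylmere, which satisfies one of the alternatives. Condition met.
  (d) The amount in controversy is 394,000 dollars, which meets the USD 75,000 floor, so one alternative holds. Satisfied.
  (e) Odell Systems has its principal place of business in Sylmere, which satisfies one of the alternatives. Condition met.
  → Not every requirement is met — no jurisdiction.
Courts with jurisdiction: the Circuit Court of Istfield, the Civil Court of Dunholm, the Dunholm Regional Court — 3 in total.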